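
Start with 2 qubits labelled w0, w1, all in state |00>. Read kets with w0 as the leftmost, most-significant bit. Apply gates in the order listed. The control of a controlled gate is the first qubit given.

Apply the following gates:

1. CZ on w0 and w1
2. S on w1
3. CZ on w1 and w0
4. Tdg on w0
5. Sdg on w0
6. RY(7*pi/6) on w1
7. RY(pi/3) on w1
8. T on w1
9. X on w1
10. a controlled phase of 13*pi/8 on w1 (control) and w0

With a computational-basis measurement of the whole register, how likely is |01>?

Outcome |01> occurs with probability 1/2.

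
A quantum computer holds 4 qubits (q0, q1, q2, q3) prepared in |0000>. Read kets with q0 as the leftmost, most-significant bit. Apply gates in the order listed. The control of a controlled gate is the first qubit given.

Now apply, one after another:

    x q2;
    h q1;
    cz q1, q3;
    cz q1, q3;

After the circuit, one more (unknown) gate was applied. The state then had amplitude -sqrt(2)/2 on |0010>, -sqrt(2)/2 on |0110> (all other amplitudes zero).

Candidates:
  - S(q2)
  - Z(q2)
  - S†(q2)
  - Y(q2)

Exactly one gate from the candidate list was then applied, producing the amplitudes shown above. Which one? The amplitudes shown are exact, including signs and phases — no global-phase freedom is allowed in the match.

The applied gate was Z(q2). Key observation: steps 3-4 multiply out to the identity, so the circuit reduces to the remaining gates.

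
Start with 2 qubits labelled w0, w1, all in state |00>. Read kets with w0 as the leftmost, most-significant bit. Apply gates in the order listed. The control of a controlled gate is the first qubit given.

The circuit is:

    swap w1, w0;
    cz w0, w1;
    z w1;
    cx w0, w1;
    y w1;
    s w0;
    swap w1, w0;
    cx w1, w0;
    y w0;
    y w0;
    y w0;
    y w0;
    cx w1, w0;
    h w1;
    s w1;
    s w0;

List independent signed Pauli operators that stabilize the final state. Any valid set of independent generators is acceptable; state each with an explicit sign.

The final state is stabilized by the group generated by +IY, -ZI; other independent generating sets are equally valid. Key observation: steps 8-13 multiply out to the identity, so the circuit reduces to the remaining gates.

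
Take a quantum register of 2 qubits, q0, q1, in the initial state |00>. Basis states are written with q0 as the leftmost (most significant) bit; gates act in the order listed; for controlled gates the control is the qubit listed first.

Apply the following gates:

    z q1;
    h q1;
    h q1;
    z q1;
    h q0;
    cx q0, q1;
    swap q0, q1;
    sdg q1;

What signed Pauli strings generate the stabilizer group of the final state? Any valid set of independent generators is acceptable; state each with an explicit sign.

The stabilizer group can be generated by -XY, +ZZ, among other valid generating sets.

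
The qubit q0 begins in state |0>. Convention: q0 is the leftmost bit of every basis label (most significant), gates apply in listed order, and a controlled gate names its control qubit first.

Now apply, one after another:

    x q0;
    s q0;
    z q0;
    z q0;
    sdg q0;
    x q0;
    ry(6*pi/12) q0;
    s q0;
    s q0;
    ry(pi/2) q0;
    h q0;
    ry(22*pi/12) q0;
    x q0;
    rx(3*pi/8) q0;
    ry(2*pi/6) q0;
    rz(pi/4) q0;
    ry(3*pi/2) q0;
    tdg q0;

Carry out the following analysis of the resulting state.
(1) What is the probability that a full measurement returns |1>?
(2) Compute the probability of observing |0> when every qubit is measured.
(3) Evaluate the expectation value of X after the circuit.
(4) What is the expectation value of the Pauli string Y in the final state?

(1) Outcome |1> occurs with probability sqrt(6)*(-2 + sqrt(2 - sqrt(2)))/32 + sqrt(2*sqrt(2) + 4)/16 + 1/2.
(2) The probability of measuring |0> is -sqrt(2*sqrt(2) + 4)/16 + sqrt(6)*(2 - sqrt(2 - sqrt(2)))/32 + 1/2.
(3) The expectation value of X is -sqrt(6 - 3*sqrt(2))/16 + sqrt(4 - 2*sqrt(2))/16 + sqrt(3)/8 + sqrt(sqrt(2) + 2)/8 + 3*sqrt(2)/8.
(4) In the final state, Y has expectation -3*sqrt(2)/8 - sqrt(6 - 3*sqrt(2))/16 - sqrt(4 - 2*sqrt(2))/16 + sqrt(3)/8 + sqrt(sqrt(2) + 2)/8.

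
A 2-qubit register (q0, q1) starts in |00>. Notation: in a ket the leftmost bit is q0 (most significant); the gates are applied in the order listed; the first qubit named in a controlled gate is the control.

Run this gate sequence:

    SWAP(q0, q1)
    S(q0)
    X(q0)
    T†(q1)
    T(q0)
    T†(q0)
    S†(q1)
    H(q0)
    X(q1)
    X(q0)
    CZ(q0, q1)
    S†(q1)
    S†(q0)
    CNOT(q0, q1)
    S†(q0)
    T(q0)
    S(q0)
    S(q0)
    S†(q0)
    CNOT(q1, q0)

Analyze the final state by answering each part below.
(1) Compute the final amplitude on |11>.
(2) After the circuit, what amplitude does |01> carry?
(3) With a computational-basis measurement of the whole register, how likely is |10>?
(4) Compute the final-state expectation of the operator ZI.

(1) The amplitude on |11> is sqrt(2)*I/2.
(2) The final state's coefficient on |01> equals 0.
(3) The probability of measuring |10> is 1/2.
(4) The expectation value of ZI is -1.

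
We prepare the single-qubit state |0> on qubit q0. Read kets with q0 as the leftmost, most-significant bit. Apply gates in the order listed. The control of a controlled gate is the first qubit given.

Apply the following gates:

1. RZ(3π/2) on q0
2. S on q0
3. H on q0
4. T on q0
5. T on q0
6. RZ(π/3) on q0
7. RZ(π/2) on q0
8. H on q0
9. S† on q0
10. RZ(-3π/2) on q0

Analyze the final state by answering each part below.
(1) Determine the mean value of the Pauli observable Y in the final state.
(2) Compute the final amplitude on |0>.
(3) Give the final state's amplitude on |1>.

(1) The expectation value of Y is sqrt(3)/2.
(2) |0> carries amplitude -exp(7*I*pi/12)/2 + exp(11*I*pi/12)/2 in the final state.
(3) The final state's coefficient on |1> equals (-1 + exp(2*I*pi/3))*exp(11*I*pi/12)/2.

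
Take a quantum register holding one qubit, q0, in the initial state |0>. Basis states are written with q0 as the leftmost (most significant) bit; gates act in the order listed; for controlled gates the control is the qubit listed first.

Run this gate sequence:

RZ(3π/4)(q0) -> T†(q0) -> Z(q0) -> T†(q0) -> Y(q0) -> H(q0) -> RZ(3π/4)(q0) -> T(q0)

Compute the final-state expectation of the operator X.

In the final state, X has expectation 1.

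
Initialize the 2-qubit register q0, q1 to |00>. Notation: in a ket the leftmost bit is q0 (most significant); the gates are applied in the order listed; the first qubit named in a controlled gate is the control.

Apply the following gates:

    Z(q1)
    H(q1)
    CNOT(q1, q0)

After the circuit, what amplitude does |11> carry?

The amplitude on |11> is sqrt(2)/2.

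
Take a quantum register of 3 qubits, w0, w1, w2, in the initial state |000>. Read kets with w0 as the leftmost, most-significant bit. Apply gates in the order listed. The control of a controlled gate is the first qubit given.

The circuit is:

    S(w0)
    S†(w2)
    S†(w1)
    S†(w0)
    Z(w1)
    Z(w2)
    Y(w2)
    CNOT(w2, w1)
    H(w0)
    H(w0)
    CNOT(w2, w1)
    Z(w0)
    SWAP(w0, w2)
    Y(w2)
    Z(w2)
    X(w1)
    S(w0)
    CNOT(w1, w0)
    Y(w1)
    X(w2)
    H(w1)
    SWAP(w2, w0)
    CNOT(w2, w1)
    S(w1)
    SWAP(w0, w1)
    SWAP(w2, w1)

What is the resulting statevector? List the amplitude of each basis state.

After the circuit, the state carries amplitude sqrt(2)/2 on |000>, sqrt(2)*I/2 on |100>, and 0 on every other basis state.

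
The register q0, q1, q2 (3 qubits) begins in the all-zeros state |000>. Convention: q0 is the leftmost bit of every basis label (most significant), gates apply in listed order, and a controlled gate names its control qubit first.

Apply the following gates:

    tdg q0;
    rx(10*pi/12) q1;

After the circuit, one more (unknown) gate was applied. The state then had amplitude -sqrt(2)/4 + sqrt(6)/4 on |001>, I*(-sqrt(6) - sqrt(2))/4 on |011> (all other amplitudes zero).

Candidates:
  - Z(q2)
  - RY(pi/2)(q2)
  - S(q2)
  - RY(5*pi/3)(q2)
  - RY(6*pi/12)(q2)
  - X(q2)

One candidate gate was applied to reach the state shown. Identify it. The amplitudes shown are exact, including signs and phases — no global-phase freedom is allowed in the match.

It was X(q2) that produced the state shown.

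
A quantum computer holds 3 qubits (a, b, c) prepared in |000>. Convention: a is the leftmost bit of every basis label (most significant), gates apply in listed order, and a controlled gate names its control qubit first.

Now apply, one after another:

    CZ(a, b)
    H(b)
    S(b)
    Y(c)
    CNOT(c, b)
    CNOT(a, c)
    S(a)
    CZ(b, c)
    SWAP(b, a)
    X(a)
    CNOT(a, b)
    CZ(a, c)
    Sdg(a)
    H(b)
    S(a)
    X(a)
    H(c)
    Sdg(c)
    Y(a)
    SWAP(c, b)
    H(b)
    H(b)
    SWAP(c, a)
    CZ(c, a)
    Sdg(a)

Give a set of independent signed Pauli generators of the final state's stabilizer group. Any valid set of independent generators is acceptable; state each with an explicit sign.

The final state is stabilized by the group generated by -YII, +IYI, -IIY; other independent generating sets are equally valid.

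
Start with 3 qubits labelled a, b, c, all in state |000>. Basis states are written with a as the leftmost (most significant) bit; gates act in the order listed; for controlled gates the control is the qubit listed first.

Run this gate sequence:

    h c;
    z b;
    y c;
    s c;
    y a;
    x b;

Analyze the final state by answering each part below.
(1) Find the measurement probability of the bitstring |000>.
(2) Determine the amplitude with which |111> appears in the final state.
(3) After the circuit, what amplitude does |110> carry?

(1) The probability of measuring |000> is 0.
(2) The final state's coefficient on |111> equals -sqrt(2)*I/2.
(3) The final state's coefficient on |110> equals sqrt(2)/2.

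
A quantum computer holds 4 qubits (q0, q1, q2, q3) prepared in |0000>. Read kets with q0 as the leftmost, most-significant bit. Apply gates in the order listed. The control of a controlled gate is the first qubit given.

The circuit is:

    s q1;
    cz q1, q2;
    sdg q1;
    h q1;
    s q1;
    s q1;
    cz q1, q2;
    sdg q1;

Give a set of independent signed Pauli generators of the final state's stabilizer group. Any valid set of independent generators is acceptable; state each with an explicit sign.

The final state is stabilized by the group generated by +IYII, +ZIII, +IIZI, +IIIZ; other independent generating sets are equally valid.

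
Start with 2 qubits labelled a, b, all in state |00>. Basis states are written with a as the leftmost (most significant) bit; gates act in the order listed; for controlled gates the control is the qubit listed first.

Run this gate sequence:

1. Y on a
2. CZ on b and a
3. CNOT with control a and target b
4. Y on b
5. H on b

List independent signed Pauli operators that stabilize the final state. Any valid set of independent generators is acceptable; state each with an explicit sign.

The final state is stabilized by the group generated by +IX, -ZI; other independent generating sets are equally valid.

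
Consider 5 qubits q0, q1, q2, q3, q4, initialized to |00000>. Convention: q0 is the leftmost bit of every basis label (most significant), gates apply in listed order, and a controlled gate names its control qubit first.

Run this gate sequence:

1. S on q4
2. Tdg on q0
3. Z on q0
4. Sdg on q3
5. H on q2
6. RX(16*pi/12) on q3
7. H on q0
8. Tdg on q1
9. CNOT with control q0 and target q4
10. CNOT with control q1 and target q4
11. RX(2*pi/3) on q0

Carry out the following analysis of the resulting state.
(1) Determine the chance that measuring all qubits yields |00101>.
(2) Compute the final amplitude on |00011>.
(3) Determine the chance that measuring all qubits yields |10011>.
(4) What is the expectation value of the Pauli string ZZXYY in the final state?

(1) A full measurement returns |00101> with probability 3/64.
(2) |00011> carries amplitude -3/8 in the final state.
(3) The probability of measuring |10011> is 3/64.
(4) The expectation value of ZZXYY is -3/4.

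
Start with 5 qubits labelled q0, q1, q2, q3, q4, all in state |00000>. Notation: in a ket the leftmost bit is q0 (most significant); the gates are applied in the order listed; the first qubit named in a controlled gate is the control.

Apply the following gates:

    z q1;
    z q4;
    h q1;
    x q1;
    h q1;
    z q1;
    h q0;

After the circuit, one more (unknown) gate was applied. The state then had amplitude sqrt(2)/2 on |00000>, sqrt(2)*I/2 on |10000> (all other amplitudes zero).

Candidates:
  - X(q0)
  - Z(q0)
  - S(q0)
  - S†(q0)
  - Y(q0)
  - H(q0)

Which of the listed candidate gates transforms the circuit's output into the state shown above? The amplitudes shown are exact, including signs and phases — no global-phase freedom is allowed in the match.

The unique candidate consistent with the amplitudes is S(q0).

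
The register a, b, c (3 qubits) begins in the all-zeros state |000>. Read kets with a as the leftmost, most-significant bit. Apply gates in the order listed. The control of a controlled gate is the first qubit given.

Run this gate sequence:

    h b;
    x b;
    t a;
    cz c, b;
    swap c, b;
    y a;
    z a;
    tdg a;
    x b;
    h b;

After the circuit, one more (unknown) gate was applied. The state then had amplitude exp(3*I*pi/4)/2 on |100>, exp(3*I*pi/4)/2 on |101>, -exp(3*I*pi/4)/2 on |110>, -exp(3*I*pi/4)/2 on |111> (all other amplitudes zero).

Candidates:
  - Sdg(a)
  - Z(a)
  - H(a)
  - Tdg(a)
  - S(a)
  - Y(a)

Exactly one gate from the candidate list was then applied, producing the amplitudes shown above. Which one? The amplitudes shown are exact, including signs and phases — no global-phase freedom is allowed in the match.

The unique candidate consistent with the amplitudes is Sdg(a).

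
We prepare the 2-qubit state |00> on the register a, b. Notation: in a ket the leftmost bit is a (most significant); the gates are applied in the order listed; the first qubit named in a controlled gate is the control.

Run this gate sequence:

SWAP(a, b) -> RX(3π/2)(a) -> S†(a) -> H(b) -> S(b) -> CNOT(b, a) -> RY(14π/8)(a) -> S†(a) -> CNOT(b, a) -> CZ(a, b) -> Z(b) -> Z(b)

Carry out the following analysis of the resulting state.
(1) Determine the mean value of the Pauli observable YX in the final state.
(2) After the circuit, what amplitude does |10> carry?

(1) The observable YX averages to -1.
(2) |10> carries amplitude -I*sqrt(sqrt(2) + 2)/4 + I*sqrt(2 - sqrt(2))/4 in the final state.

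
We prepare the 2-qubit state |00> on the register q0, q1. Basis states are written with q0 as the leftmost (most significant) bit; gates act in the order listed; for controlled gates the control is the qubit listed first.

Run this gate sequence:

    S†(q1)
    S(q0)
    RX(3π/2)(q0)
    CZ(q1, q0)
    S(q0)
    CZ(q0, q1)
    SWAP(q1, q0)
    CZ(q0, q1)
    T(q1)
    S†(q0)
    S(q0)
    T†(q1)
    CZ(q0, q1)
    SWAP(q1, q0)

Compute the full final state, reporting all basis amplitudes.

The final amplitudes are -sqrt(2)/2 on |00>, 0 on |01>, sqrt(2)/2 on |10>, 0 on |11>. Key observation: the block from step 7 through step 14 cancels to the identity and can be dropped.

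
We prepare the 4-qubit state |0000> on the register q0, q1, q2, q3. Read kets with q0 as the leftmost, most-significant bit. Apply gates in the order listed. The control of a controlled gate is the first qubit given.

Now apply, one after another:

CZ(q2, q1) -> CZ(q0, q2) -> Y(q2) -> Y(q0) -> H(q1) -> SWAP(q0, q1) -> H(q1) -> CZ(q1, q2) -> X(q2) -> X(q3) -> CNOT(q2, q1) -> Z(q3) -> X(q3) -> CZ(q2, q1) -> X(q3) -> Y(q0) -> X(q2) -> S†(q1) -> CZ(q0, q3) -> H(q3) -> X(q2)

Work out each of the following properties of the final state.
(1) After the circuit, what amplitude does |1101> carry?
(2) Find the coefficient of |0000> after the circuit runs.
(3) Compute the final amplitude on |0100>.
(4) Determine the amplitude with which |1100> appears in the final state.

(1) The final state's coefficient on |1101> equals sqrt(2)/4.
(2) The amplitude on |0000> is -sqrt(2)*I/4.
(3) The amplitude on |0100> is -sqrt(2)/4.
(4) The amplitude on |1100> is -sqrt(2)/4.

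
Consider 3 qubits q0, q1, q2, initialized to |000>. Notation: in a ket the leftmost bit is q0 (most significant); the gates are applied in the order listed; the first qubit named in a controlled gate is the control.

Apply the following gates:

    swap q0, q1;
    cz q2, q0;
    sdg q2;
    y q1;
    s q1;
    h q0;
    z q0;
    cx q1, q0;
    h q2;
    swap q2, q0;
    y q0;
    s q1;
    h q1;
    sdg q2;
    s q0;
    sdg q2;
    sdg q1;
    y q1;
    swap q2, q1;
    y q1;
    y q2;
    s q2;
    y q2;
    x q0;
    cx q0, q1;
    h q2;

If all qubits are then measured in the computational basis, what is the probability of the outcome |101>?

The probability of measuring |101> is 0.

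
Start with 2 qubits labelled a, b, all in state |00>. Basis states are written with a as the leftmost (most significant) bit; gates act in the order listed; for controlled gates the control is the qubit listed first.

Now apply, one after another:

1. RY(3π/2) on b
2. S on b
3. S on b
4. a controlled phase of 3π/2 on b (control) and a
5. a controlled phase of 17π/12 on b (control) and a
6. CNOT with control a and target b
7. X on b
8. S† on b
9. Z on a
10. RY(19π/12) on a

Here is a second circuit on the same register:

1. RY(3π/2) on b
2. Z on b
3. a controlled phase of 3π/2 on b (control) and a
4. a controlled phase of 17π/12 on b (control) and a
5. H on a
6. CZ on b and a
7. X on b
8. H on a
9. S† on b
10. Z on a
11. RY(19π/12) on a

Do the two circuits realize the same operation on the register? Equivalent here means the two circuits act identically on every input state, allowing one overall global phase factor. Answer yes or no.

No — the two circuits implement different unitaries, even allowing a global phase.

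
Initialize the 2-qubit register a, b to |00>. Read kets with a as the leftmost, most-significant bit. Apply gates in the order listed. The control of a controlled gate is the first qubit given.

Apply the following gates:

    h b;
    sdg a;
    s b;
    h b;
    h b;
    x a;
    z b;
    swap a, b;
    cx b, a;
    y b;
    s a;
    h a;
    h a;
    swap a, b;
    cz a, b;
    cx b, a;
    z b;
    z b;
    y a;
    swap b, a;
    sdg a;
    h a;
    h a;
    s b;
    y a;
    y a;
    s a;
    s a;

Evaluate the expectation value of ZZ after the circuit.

In the final state, ZZ has expectation -1. Key observation: gates 22-23 undo each other exactly, leaving only the rest of the circuit to track.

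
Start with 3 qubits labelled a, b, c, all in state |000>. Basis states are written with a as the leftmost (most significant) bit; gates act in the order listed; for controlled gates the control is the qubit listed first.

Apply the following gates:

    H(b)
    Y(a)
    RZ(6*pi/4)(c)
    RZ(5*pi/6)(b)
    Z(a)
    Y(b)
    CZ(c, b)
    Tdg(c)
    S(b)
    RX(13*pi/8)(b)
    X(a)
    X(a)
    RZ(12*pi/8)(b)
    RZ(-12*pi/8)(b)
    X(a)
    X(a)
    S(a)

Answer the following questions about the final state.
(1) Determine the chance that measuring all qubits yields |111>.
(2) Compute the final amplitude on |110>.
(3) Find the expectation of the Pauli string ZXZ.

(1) Outcome |111> occurs with probability 0.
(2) The final state's coefficient on |110> equals sqrt(2)*exp(5*I*pi/6)*cos(3*pi/16)/2 - sqrt(2)*exp(-I*pi/3)*sin(3*pi/16)/2.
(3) The expectation value of ZXZ is 1/2.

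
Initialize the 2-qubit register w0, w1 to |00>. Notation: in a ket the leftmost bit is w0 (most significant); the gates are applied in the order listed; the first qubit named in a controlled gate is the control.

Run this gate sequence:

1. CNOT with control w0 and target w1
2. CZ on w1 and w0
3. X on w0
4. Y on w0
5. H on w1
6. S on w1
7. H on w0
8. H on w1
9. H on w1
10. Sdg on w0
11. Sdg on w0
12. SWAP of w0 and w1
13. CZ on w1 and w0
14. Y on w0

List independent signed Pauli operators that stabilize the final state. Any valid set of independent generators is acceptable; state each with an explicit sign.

The final state is stabilized by the group generated by +YZ, +ZX; other independent generating sets are equally valid.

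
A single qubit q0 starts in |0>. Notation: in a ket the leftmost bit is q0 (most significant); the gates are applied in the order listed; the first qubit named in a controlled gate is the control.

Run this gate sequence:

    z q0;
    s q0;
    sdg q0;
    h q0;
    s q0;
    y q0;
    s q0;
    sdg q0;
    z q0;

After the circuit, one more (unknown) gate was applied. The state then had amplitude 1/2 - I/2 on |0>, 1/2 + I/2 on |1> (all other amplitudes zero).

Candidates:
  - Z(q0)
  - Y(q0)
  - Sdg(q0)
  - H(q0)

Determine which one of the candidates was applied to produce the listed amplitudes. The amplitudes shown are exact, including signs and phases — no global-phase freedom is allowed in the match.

The unique candidate consistent with the amplitudes is H(q0).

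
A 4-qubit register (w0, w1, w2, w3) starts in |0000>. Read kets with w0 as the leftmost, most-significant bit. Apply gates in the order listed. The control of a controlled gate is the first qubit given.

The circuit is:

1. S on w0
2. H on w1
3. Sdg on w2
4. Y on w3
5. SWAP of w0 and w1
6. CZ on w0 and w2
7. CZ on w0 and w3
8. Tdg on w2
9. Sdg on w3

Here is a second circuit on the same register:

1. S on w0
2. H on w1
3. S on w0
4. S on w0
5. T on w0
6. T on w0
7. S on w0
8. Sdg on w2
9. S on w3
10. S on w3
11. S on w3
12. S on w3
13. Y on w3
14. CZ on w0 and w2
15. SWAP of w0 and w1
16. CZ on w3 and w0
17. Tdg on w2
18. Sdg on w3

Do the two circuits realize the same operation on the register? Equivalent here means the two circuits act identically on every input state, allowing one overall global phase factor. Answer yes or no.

No — the two circuits implement different unitaries, even allowing a global phase.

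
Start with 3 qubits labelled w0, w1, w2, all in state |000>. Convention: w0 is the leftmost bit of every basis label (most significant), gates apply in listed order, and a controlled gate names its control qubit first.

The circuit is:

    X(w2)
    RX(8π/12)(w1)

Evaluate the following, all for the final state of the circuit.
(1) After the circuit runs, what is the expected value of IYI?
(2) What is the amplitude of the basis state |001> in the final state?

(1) The expectation value of IYI is -sqrt(3)/2.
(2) |001> carries amplitude 1/2 in the final state.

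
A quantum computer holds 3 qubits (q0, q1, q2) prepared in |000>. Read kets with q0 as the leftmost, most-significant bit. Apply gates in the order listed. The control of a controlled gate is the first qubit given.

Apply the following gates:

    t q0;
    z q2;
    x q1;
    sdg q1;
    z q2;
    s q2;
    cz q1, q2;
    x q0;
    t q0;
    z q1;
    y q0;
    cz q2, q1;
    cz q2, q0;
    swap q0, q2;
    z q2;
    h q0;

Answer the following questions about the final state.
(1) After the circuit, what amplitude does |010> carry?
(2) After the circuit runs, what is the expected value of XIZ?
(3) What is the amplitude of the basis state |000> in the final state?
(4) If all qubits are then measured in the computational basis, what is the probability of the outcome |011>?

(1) The final state's coefficient on |010> equals sqrt(2)*exp(I*pi/4)/2.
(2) The observable XIZ averages to 1.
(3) |000> carries amplitude 0 in the final state.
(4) The probability of measuring |011> is 0.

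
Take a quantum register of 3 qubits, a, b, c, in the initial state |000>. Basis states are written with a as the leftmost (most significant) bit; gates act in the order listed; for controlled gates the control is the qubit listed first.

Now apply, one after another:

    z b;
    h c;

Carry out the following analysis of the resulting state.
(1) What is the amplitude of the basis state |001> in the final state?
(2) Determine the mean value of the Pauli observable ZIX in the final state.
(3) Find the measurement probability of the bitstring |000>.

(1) The amplitude on |001> is sqrt(2)/2.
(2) In the final state, ZIX has expectation 1.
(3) A full measurement returns |000> with probability 1/2.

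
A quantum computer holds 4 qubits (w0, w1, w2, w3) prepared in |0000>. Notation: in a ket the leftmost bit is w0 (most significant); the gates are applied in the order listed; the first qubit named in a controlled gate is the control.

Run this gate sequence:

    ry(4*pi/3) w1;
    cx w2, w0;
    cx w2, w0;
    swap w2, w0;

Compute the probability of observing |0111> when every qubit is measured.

A full measurement returns |0111> with probability 0. Key observation: gates 2-3 undo each other exactly, leaving only the rest of the circuit to track.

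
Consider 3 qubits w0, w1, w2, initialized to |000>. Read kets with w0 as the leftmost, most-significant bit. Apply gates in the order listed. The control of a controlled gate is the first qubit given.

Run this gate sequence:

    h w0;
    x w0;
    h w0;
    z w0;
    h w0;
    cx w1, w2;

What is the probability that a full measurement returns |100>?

The probability of measuring |100> is 1/2. Key observation: steps 1-4 multiply out to the identity, so the circuit reduces to the remaining gates.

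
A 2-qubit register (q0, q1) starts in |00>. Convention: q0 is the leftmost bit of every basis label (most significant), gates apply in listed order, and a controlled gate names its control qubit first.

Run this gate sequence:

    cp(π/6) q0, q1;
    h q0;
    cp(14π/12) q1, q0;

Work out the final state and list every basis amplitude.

After the circuit, the state carries amplitude sqrt(2)/2 on |00>, 0 on |01>, sqrt(2)/2 on |10>, 0 on |11>.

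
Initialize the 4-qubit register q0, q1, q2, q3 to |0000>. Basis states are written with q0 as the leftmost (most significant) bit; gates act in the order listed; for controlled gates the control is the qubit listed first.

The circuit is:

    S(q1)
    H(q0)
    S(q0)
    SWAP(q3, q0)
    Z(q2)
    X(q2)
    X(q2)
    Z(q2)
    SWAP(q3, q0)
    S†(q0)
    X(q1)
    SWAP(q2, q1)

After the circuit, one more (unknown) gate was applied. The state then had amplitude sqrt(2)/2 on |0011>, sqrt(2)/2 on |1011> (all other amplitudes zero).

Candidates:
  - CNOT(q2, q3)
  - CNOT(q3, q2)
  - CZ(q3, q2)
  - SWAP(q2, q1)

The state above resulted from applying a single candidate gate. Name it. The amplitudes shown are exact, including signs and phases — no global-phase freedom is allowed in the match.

The unique candidate consistent with the amplitudes is CNOT(q2, q3). Key observation: the block from step 3 through step 10 cancels to the identity and can be dropped.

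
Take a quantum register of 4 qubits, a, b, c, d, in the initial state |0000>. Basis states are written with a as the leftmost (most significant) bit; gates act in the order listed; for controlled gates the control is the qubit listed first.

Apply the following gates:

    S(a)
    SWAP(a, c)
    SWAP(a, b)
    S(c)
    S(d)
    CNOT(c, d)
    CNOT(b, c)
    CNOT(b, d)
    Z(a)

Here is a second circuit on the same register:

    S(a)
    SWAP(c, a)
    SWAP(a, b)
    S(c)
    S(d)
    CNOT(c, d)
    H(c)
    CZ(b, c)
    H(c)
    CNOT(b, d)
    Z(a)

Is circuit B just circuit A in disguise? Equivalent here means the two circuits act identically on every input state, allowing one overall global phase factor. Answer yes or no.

Yes, they are equivalent — the unitaries differ by at most a global phase.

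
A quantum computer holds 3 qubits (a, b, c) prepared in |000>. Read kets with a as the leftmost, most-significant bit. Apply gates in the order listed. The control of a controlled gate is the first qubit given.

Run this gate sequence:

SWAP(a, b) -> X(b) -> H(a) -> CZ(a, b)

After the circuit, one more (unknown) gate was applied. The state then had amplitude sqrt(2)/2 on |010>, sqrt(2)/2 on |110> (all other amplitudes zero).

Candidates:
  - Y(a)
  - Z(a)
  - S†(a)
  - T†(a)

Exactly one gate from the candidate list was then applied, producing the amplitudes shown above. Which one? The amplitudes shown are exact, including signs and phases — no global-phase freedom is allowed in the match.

The unique candidate consistent with the amplitudes is Z(a).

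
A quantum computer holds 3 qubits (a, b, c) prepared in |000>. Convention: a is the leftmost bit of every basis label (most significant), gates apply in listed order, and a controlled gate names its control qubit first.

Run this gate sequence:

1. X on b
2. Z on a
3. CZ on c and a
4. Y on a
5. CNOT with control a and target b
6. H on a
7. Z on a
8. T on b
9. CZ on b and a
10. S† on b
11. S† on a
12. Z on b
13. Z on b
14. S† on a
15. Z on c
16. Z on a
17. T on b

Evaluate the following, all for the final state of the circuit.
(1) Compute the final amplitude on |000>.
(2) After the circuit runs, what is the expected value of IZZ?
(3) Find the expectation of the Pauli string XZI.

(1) The final state's coefficient on |000> equals sqrt(2)*I/2.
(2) In the final state, IZZ has expectation 1.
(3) The observable XZI averages to 1.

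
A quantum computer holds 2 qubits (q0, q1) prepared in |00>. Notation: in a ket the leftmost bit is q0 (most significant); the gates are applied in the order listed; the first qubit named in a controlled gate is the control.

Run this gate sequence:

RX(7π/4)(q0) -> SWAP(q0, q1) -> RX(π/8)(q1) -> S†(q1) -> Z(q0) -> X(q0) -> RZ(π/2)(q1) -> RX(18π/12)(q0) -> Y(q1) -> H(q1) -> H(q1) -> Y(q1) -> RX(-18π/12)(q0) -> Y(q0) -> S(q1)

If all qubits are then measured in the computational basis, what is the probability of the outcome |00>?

The probability of measuring |00> is -sqrt(2)*sin(pi/16)**2/4 + sin(pi/16)**2/2 + 2*sqrt(1/2 - sqrt(2)/4)*sqrt(sqrt(2)/4 + 1/2)*sin(pi/16)*cos(pi/16) + sqrt(2)*cos(pi/16)**2/4 + cos(pi/16)**2/2. Key observation: steps 8-13 multiply out to the identity, so the circuit reduces to the remaining gates.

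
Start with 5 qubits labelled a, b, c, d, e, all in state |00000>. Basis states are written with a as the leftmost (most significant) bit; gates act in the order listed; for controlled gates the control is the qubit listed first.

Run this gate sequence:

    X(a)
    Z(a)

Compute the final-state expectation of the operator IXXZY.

In the final state, IXXZY has expectation 0.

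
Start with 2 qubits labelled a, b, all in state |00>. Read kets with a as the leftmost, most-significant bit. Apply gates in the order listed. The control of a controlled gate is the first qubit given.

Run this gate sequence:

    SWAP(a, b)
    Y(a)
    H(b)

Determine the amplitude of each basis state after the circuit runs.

The resulting statevector has amplitude 0 on |00>, 0 on |01>, sqrt(2)*I/2 on |10>, sqrt(2)*I/2 on |11>.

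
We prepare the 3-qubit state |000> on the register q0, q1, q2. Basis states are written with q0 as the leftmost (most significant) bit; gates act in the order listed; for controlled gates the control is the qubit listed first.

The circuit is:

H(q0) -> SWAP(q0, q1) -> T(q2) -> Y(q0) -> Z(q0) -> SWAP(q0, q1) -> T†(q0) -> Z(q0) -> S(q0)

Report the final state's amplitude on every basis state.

The final amplitudes are -sqrt(2)*I/2 on |010>, sqrt(2)*exp(3*I*pi/4)/2 on |110>, and 0 on every other basis state.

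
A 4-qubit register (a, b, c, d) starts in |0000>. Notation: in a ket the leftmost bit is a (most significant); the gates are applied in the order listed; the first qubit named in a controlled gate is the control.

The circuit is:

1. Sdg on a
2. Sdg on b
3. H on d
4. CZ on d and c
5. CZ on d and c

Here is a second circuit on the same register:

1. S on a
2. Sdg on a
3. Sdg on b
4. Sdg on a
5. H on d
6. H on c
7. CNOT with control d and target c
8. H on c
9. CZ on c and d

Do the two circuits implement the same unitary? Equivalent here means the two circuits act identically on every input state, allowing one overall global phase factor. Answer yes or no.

Yes, they are equivalent — the unitaries differ by at most a global phase.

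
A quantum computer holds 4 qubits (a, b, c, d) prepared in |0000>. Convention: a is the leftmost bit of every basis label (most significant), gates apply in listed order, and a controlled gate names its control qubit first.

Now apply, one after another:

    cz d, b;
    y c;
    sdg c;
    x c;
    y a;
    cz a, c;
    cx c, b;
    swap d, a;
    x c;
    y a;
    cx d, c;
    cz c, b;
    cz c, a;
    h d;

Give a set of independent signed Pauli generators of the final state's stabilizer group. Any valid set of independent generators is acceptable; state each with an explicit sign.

The stabilizer group can be generated by -IIIX, -ZIII, +IZII, +IIZI, among other valid generating sets.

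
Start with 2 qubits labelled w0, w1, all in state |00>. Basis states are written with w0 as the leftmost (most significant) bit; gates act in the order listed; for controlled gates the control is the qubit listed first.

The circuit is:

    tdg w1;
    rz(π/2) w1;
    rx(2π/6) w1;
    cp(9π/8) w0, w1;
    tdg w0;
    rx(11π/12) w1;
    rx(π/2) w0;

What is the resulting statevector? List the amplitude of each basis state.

The resulting statevector has amplitude sqrt(4 - 2*sqrt(2))*exp(3*I*pi/4)/4 on |00>, -sqrt(2*sqrt(2) + 4)*exp(I*pi/4)/4 on |01>, sqrt(4 - 2*sqrt(2))*exp(I*pi/4)/4 on |10>, sqrt(2*sqrt(2) + 4)*exp(3*I*pi/4)/4 on |11>.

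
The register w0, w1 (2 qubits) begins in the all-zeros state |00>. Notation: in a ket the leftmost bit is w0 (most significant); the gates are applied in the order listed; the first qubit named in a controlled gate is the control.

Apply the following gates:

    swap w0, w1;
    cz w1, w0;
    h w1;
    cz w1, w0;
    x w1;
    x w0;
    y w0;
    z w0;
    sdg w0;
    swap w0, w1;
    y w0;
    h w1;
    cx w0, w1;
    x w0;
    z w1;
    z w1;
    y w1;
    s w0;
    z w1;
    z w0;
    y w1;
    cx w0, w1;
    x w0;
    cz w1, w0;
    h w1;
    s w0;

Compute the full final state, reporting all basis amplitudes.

The resulting statevector has amplitude 0 on |00>, sqrt(2)*I/2 on |01>, -sqrt(2)*I/2 on |10>, 0 on |11>.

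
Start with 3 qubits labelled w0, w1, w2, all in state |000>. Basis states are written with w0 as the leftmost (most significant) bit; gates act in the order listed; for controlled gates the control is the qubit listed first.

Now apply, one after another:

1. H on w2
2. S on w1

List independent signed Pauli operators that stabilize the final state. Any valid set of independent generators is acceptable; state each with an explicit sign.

One valid set of independent stabilizer generators is +IIX, +ZII, +IZI (any independent generating set of the same group is equally correct).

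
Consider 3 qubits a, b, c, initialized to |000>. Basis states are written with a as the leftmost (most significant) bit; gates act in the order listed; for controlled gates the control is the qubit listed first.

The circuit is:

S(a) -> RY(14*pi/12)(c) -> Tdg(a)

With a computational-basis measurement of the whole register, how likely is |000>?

Outcome |000> occurs with probability 1/2 - sqrt(3)/4.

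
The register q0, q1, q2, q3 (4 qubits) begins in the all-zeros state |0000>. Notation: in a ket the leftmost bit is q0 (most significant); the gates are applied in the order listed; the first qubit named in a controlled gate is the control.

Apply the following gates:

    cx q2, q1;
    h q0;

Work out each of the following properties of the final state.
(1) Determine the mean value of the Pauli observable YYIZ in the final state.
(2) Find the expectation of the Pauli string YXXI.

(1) The observable YYIZ averages to 0.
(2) The observable YXXI averages to 0.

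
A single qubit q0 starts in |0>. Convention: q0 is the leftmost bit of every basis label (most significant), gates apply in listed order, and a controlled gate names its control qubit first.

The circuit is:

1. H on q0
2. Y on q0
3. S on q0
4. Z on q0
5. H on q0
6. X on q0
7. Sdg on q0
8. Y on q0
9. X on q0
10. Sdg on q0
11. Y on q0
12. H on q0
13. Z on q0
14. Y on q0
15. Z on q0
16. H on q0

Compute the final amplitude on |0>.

|0> carries amplitude 1/2 - I/2 in the final state.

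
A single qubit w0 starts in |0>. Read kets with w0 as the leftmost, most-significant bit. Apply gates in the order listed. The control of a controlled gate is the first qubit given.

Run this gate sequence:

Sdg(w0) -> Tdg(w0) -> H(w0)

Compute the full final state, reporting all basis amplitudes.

The final amplitudes are sqrt(2)/2 on |0>, sqrt(2)/2 on |1>.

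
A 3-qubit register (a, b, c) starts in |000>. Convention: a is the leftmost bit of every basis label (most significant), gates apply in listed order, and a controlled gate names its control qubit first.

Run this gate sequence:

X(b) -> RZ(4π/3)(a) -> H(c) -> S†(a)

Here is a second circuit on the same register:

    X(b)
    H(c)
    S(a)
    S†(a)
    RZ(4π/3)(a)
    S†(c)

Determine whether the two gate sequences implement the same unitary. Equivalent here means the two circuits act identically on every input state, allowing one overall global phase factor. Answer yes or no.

No: there is an input state on which the two circuits produce genuinely different outputs (not merely differing by a phase).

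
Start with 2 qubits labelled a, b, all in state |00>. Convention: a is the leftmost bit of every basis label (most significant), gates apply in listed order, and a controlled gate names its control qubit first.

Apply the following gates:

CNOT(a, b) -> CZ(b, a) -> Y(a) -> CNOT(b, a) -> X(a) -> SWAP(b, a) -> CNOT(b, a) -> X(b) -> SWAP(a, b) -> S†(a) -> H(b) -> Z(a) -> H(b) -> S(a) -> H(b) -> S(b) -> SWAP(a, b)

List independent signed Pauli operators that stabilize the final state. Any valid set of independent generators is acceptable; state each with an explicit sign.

The final state is stabilized by the group generated by +YI, -IZ; other independent generating sets are equally valid.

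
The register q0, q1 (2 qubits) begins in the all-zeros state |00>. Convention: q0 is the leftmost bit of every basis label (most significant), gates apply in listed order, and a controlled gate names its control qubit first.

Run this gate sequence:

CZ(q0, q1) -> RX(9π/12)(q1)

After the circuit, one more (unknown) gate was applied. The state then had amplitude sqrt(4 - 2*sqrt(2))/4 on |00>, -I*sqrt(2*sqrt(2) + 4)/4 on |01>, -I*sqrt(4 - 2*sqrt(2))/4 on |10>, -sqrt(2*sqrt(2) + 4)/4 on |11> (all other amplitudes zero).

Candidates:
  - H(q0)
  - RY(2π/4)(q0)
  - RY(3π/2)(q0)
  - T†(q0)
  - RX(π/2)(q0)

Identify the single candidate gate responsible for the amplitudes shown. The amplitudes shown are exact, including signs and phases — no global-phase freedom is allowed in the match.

It was RX(π/2)(q0) that produced the state shown.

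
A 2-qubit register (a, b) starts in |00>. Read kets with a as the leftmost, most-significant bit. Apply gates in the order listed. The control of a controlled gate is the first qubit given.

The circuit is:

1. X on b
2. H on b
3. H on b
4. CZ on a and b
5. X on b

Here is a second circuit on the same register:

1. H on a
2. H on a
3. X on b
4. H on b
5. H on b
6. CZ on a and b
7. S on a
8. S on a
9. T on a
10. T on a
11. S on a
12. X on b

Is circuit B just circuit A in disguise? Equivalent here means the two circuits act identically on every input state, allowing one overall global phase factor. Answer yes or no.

Yes: on every input state the two circuits agree up to one overall phase factor.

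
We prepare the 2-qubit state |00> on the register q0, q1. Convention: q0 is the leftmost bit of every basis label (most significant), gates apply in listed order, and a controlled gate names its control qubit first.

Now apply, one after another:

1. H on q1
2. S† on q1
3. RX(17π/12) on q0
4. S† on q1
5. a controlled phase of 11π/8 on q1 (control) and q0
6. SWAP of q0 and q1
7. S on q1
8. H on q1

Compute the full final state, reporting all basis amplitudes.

The resulting statevector has amplitude -sqrt(3*sqrt(2) + 6)/8 + sqrt(2 - sqrt(2))/8 + sqrt(6 - 3*sqrt(2))/8 + sqrt(sqrt(2) + 2)/8 on |00>, -sqrt(3*sqrt(2) + 6)/8 - sqrt(sqrt(2) + 2)/8 - sqrt(6 - 3*sqrt(2))/8 + sqrt(2 - sqrt(2))/8 on |01>, (sqrt(6 - 3*sqrt(2))/8 + sqrt(sqrt(2) + 2)/8 + (-sqrt(3*sqrt(2) + 6) + sqrt(2 - sqrt(2)))*exp(5*I*pi/8)/8)*exp(3*I*pi/8) on |10>, -sqrt(2 - sqrt(2))/8 + sqrt(3*sqrt(2) + 6)/8 - sqrt(sqrt(2) + 2)*exp(3*I*pi/8)/8 - sqrt(6 - 3*sqrt(2))*exp(3*I*pi/8)/8 on |11>.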